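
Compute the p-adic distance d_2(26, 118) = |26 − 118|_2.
d_2(26, 118) = 1/4

Step 1 — x − y = 26 − 118 = -92. Step 2 — v_2(-92) = 2 (factor: -92 = −(2^2 · 23); the sign does not affect v_p). Step 3 — |x − y|_2 = 2^{-2} = 1/4.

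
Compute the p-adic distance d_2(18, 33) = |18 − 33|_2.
d_2(18, 33) = 1

Step 1 — x − y = 18 − 33 = -15. Step 2 — v_2(-15) = 0 (factor: -15 = −(2^0 · 15); the sign does not affect v_p). Step 3 — |x − y|_2 = 2^{0} = 1.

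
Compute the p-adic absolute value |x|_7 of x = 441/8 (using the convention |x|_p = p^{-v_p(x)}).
|441/8|_7 = 1/49

Step 1 — compute v_7(x) by factoring powers of 7 out of the numerator and denominator: v_7(441/8) = 2. Step 2 — apply |x|_p = p^{-v_p(x)} = 7^{-2} = 1/49.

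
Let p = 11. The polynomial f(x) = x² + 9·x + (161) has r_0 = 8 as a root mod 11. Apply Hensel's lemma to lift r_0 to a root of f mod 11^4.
r_3 = 9347 (mod 14641)

Hensel: r_{i+1} = r_i − f(r_i)·(f′(r_i))^{-1} mod 11^{i+2}, f′(x) = 2x + 9. Iterate:
  r_0 = 8 (mod 11)
  r_1 = 30 (mod 121)
  r_2 = 30 (mod 1331)
  r_3 = 9347 (mod 14641)
Final: r = 9347 satisfies f(r) ≡ 0 mod 11^4.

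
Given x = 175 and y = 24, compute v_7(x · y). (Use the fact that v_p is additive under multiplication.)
v_7(4200) = 1

v_p(x) = 1 (factor: 175 = 7^1 · 25); v_p(y) = 0 (factor: 24 = 7^0 · 24). Additivity: v_p(xy) = v_p(x) + v_p(y) = 1 + 0 = 1. (Direct check: xy = 4200 = 7^1 · (600).)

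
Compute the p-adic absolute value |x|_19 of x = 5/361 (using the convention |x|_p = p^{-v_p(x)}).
|5/361|_19 = 361

Step 1 — compute v_19(x) by factoring powers of 19 out of the numerator and denominator: v_19(5/361) = -2. Step 2 — apply |x|_p = p^{-v_p(x)} = 19^{2} = 361.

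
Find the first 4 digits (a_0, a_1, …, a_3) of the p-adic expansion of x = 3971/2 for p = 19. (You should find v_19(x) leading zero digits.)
(a_0, …, a_3) = (0, 0, 15, 9)

v_19(3971/2) = 2, so a_0 = ... = a_1 = 0. Factor out: x = 19^2 · u with u = 11/2 a unit in ℤ_19. Expand u iteratively via a_{v+i} = u_i mod 19, u_{i+1} = (u_i − a_{v+i})/19:
  u_0 = 11/2;  a_2 = 15;  u_1 = (u_0 − 15)/19 = -1/2
  u_1 = -1/2;  a_3 = 9;  u_2 = (u_1 − 9)/19 = -1/2
Digits: (0, 0, 15, 9).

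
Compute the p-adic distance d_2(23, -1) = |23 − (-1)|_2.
d_2(23, -1) = 1/8

Step 1 — x − y = 23 − (-1) = 24. Step 2 — v_2(24) = 3 (factor: 24 = (2^3 · 3); the sign does not affect v_p). Step 3 — |x − y|_2 = 2^{-3} = 1/8.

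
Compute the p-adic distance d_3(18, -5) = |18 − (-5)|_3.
d_3(18, -5) = 1

Step 1 — x − y = 18 − (-5) = 23. Step 2 — v_3(23) = 0 (factor: 23 = (3^0 · 23); the sign does not affect v_p). Step 3 — |x − y|_3 = 3^{0} = 1.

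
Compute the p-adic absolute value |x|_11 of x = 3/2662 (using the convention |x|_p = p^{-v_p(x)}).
|3/2662|_11 = 1331

Step 1 — compute v_11(x) by factoring powers of 11 out of the numerator and denominator: v_11(3/2662) = -3. Step 2 — apply |x|_p = p^{-v_p(x)} = 11^{3} = 1331.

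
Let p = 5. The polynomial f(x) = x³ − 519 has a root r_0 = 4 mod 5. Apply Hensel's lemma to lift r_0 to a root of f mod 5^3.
r_2 = 64 (mod 125)

Hensel: r_{i+1} = r_i − f(r_i)/f′(r_i) mod 5^{i+2}, where f′(x) = 3x². Iterate:
  r_0 = 4 (mod 5)
  r_1 = 14 (mod 25)
  r_2 = 64 (mod 125)
Final: r = 64 with f(r) ≡ 0 mod 5^3.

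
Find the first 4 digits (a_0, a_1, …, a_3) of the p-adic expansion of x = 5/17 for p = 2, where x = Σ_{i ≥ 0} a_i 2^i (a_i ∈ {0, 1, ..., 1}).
(a_0, …, a_3) = (1, 0, 1, 0)

v_2(5/17) = 0 (numerator and denominator both coprime to 2), so x ∈ ℤ_2^×. Compute digits iteratively via a_i = x_i mod 2, x_{i+1} = (x_i − a_i)/2, with x_0 = x:
  x_0 = 5/17;  a_0 = 1;  x_1 = (x_0 − 1)/2 = -6/17
  x_1 = -6/17;  a_1 = 0;  x_2 = (x_1 − 0)/2 = -3/17
  x_2 = -3/17;  a_2 = 1;  x_3 = (x_2 − 1)/2 = -10/17
  x_3 = -10/17;  a_3 = 0;  x_4 = (x_3 − 0)/2 = -5/17
Digits: (1, 0, 1, 0).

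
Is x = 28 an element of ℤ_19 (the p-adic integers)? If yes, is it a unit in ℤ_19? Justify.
x ∈ ℤ_19^× (unit); v_19(x) = 0

ℤ_19 = {x ∈ ℚ_19 : v_19(x) ≥ 0} and ℤ_19^× = {x ∈ ℤ_19 : v_19(x) = 0}. Here v_19(28) = v_19(num) − v_19(den) = 0; compare against these criteria.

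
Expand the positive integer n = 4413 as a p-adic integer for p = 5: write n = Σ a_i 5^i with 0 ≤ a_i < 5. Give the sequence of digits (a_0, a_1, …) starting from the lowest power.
(a_0, a_1, …) = (3, 2, 1, 0, 2, 1)

Repeated division by 5 gives the digits low-to-high: 4413 = 3 + 2·5^1 + 1·5^2 + 2·5^4 + 1·5^5. Digit sequence: (3, 2, 1, 0, 2, 1).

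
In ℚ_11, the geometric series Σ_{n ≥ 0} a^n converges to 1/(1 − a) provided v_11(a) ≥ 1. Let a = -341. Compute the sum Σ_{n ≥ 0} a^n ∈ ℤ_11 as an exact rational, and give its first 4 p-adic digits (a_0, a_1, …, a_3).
Σ a^n = 1/(1 − a) = 1/342;  first 4 digits = (1, 2, 1, 7)

v_11(a) = 1 ≥ 1, so the series converges in ℤ_11 to 1/(1 − a) = 1/(1 − (-341)) = 1/342. Expand this rational in ℤ_11: compute digits iteratively via d_i = x_i mod 11, x_{i+1} = (x_i − d_i)/11. The first 4 digits are (1, 2, 1, 7).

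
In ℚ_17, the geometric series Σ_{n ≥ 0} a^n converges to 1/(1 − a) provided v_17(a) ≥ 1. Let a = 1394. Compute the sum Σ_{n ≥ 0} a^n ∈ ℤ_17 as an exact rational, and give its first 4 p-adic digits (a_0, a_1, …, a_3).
Σ a^n = 1/(1 − a) = -1/1393;  first 4 digits = (1, 14, 13, 11)

v_17(a) = 1 ≥ 1, so the series converges in ℤ_17 to 1/(1 − a) = 1/(1 − 1394) = -1/1393. Expand this rational in ℤ_17: compute digits iteratively via d_i = x_i mod 17, x_{i+1} = (x_i − d_i)/17. The first 4 digits are (1, 14, 13, 11).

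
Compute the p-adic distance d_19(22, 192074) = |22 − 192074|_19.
d_19(22, 192074) = 1/6859

Step 1 — x − y = 22 − 192074 = -192052. Step 2 — v_19(-192052) = 3 (factor: -192052 = −(19^3 · 28); the sign does not affect v_p). Step 3 — |x − y|_19 = 19^{-3} = 1/6859.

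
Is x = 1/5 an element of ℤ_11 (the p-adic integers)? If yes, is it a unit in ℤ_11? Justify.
x ∈ ℤ_11^× (unit); v_11(x) = 0

ℤ_11 = {x ∈ ℚ_11 : v_11(x) ≥ 0} and ℤ_11^× = {x ∈ ℤ_11 : v_11(x) = 0}. Here v_11(1/5) = v_11(num) − v_11(den) = 0; compare against these criteria.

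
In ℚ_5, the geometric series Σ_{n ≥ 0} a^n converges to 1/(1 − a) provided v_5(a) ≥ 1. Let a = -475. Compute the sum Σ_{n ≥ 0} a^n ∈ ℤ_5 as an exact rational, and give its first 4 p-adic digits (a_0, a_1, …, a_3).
Σ a^n = 1/(1 − a) = 1/476;  first 4 digits = (1, 0, 1, 1)

v_5(a) = 2 ≥ 1, so the series converges in ℤ_5 to 1/(1 − a) = 1/(1 − (-475)) = 1/476. Expand this rational in ℤ_5: compute digits iteratively via d_i = x_i mod 5, x_{i+1} = (x_i − d_i)/5. The first 4 digits are (1, 0, 1, 1).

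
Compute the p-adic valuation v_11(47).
v_11(47) = 0

v_11(n) is the largest exponent k such that 11^k divides n. Factor out: 47 = 11^0 · 47. (Sign doesn't affect v_p.) So v_11(47) = 0.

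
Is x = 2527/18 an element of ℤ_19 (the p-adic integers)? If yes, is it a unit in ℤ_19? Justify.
x ∈ ℤ_19 but not a unit; v_19(x) = 2 > 0

ℤ_19 = {x ∈ ℚ_19 : v_19(x) ≥ 0} and ℤ_19^× = {x ∈ ℤ_19 : v_19(x) = 0}. Here v_19(2527/18) = v_19(num) − v_19(den) = 2; compare against these criteria.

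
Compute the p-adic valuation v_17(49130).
v_17(49130) = 3

v_17(n) is the largest exponent k such that 17^k divides n. Factor out: 49130 = 17^3 · 10. (Sign doesn't affect v_p.) So v_17(49130) = 3.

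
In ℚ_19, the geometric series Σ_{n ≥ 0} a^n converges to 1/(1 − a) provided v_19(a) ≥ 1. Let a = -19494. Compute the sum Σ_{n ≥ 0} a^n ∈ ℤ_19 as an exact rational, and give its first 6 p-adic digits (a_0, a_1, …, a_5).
Σ a^n = 1/(1 − a) = 1/19495;  first 6 digits = (1, 0, 3, 16, 8, 1)

v_19(a) = 2 ≥ 1, so the series converges in ℤ_19 to 1/(1 − a) = 1/(1 − (-19494)) = 1/19495. Expand this rational in ℤ_19: compute digits iteratively via d_i = x_i mod 19, x_{i+1} = (x_i − d_i)/19. The first 6 digits are (1, 0, 3, 16, 8, 1).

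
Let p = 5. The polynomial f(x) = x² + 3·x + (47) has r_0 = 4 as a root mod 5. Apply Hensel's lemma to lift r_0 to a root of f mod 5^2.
r_1 = 4 (mod 25)

Hensel: r_{i+1} = r_i − f(r_i)·(f′(r_i))^{-1} mod 5^{i+2}, f′(x) = 2x + 3. Iterate:
  r_0 = 4 (mod 5)
  r_1 = 4 (mod 25)
Final: r = 4 satisfies f(r) ≡ 0 mod 5^2.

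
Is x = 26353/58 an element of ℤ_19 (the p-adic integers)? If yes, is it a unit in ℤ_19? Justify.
x ∈ ℤ_19 but not a unit; v_19(x) = 2 > 0

ℤ_19 = {x ∈ ℚ_19 : v_19(x) ≥ 0} and ℤ_19^× = {x ∈ ℤ_19 : v_19(x) = 0}. Here v_19(26353/58) = v_19(num) − v_19(den) = 2; compare against these criteria.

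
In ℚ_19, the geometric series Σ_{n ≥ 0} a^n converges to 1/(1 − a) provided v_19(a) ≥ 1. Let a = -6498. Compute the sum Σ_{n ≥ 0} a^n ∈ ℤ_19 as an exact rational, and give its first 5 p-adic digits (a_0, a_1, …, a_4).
Σ a^n = 1/(1 − a) = 1/6499;  first 5 digits = (1, 0, 1, 18, 0)

v_19(a) = 2 ≥ 1, so the series converges in ℤ_19 to 1/(1 − a) = 1/(1 − (-6498)) = 1/6499. Expand this rational in ℤ_19: compute digits iteratively via d_i = x_i mod 19, x_{i+1} = (x_i − d_i)/19. The first 5 digits are (1, 0, 1, 18, 0).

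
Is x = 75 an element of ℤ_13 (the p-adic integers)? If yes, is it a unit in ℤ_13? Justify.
x ∈ ℤ_13^× (unit); v_13(x) = 0

ℤ_13 = {x ∈ ℚ_13 : v_13(x) ≥ 0} and ℤ_13^× = {x ∈ ℤ_13 : v_13(x) = 0}. Here v_13(75) = v_13(num) − v_13(den) = 0; compare against these criteria.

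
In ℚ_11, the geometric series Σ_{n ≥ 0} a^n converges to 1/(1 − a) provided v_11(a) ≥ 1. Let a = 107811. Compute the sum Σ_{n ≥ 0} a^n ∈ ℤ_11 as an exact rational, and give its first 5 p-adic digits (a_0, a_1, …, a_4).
Σ a^n = 1/(1 − a) = -1/107810;  first 5 digits = (1, 0, 0, 4, 7)

v_11(a) = 3 ≥ 1, so the series converges in ℤ_11 to 1/(1 − a) = 1/(1 − 107811) = -1/107810. Expand this rational in ℤ_11: compute digits iteratively via d_i = x_i mod 11, x_{i+1} = (x_i − d_i)/11. The first 5 digits are (1, 0, 0, 4, 7).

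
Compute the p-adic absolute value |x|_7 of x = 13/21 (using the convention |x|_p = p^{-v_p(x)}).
|13/21|_7 = 7

Step 1 — compute v_7(x) by factoring powers of 7 out of the numerator and denominator: v_7(13/21) = -1. Step 2 — apply |x|_p = p^{-v_p(x)} = 7^{1} = 7.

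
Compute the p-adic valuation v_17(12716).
v_17(12716) = 2

v_17(n) is the largest exponent k such that 17^k divides n. Factor out: 12716 = 17^2 · 44. (Sign doesn't affect v_p.) So v_17(12716) = 2.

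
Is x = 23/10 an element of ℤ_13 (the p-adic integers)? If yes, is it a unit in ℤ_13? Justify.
x ∈ ℤ_13^× (unit); v_13(x) = 0

ℤ_13 = {x ∈ ℚ_13 : v_13(x) ≥ 0} and ℤ_13^× = {x ∈ ℤ_13 : v_13(x) = 0}. Here v_13(23/10) = v_13(num) − v_13(den) = 0; compare against these criteria.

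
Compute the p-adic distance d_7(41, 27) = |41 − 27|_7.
d_7(41, 27) = 1/7

Step 1 — x − y = 41 − 27 = 14. Step 2 — v_7(14) = 1 (factor: 14 = (7^1 · 2); the sign does not affect v_p). Step 3 — |x − y|_7 = 7^{-1} = 1/7.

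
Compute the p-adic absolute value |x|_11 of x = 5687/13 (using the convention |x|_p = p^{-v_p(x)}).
|5687/13|_11 = 1/121

Step 1 — compute v_11(x) by factoring powers of 11 out of the numerator and denominator: v_11(5687/13) = 2. Step 2 — apply |x|_p = p^{-v_p(x)} = 11^{-2} = 1/121.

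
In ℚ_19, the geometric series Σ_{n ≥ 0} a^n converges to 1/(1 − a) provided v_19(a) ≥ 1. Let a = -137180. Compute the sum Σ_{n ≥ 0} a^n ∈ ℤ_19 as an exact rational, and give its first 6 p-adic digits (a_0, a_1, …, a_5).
Σ a^n = 1/(1 − a) = 1/137181;  first 6 digits = (1, 0, 0, 18, 17, 18)

v_19(a) = 3 ≥ 1, so the series converges in ℤ_19 to 1/(1 − a) = 1/(1 − (-137180)) = 1/137181. Expand this rational in ℤ_19: compute digits iteratively via d_i = x_i mod 19, x_{i+1} = (x_i − d_i)/19. The first 6 digits are (1, 0, 0, 18, 17, 18).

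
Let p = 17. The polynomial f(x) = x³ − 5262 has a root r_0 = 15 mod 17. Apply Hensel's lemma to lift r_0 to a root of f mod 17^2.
r_1 = 100 (mod 289)

Hensel: r_{i+1} = r_i − f(r_i)/f′(r_i) mod 17^{i+2}, where f′(x) = 3x². Iterate:
  r_0 = 15 (mod 17)
  r_1 = 100 (mod 289)
Final: r = 100 with f(r) ≡ 0 mod 17^2.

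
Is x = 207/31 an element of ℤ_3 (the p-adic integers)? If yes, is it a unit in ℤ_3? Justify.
x ∈ ℤ_3 but not a unit; v_3(x) = 2 > 0

ℤ_3 = {x ∈ ℚ_3 : v_3(x) ≥ 0} and ℤ_3^× = {x ∈ ℤ_3 : v_3(x) = 0}. Here v_3(207/31) = v_3(num) − v_3(den) = 2; compare against these criteria.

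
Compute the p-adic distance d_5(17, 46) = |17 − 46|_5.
d_5(17, 46) = 1

Step 1 — x − y = 17 − 46 = -29. Step 2 — v_5(-29) = 0 (factor: -29 = −(5^0 · 29); the sign does not affect v_p). Step 3 — |x − y|_5 = 5^{0} = 1.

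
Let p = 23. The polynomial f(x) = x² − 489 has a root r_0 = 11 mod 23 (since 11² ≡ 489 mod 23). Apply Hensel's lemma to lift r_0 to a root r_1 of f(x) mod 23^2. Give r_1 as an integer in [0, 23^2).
r_1 = 172 (mod 529)

Hensel's recurrence: r_{i+1} = r_i − f(r_i)·(f′(r_i))^{-1} mod 23^{i+2}, with f′(x) = 2x. Iterate:
  r_0 = 11 (mod 23)
  r_1 = 172 (mod 529)
Final: r_1 = 172, and one checks f(r_1) ≡ 0 mod 23^2.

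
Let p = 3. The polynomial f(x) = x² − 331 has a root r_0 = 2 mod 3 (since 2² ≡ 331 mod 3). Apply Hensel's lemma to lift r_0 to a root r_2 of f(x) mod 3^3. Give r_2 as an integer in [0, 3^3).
r_2 = 14 (mod 27)

Hensel's recurrence: r_{i+1} = r_i − f(r_i)·(f′(r_i))^{-1} mod 3^{i+2}, with f′(x) = 2x. Iterate:
  r_0 = 2 (mod 3)
  r_1 = 5 (mod 9)
  r_2 = 14 (mod 27)
Final: r_2 = 14, and one checks f(r_2) ≡ 0 mod 3^3.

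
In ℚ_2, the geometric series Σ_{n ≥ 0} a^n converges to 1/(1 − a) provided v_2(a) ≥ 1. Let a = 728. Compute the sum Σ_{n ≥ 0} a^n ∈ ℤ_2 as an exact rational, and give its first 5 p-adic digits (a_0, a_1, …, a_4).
Σ a^n = 1/(1 − a) = -1/727;  first 5 digits = (1, 0, 0, 1, 1)

v_2(a) = 3 ≥ 1, so the series converges in ℤ_2 to 1/(1 − a) = 1/(1 − 728) = -1/727. Expand this rational in ℤ_2: compute digits iteratively via d_i = x_i mod 2, x_{i+1} = (x_i − d_i)/2. The first 5 digits are (1, 0, 0, 1, 1).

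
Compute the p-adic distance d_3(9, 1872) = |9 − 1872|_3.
d_3(9, 1872) = 1/81

Step 1 — x − y = 9 − 1872 = -1863. Step 2 — v_3(-1863) = 4 (factor: -1863 = −(3^4 · 23); the sign does not affect v_p). Step 3 — |x − y|_3 = 3^{-4} = 1/81.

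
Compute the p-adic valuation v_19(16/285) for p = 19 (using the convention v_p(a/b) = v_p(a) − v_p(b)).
v_19(16/285) = -1

Factor powers of 19 from the numerator and denominator of the reduced fraction: 16 = 19^0 · 16 and 285 = 19^1 · 15. Apply v_p(a/b) = v_p(a) − v_p(b): v_19(16/285) = 0 − 1 = -1.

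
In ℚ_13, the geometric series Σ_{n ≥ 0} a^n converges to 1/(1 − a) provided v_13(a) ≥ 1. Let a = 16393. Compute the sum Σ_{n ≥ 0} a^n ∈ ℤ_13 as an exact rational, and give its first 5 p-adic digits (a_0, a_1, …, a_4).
Σ a^n = 1/(1 − a) = -1/16392;  first 5 digits = (1, 0, 6, 7, 10)

v_13(a) = 2 ≥ 1, so the series converges in ℤ_13 to 1/(1 − a) = 1/(1 − 16393) = -1/16392. Expand this rational in ℤ_13: compute digits iteratively via d_i = x_i mod 13, x_{i+1} = (x_i − d_i)/13. The first 5 digits are (1, 0, 6, 7, 10).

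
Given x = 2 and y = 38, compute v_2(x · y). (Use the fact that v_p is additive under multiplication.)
v_2(76) = 2

v_p(x) = 1 (factor: 2 = 2^1 · 1); v_p(y) = 1 (factor: 38 = 2^1 · 19). Additivity: v_p(xy) = v_p(x) + v_p(y) = 1 + 1 = 2. (Direct check: xy = 76 = 2^2 · (19).)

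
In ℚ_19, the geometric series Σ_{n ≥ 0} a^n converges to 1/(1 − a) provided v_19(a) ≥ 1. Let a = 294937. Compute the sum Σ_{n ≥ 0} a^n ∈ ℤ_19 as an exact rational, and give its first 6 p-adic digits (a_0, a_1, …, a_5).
Σ a^n = 1/(1 − a) = -1/294936;  first 6 digits = (1, 0, 0, 5, 2, 0)

v_19(a) = 3 ≥ 1, so the series converges in ℤ_19 to 1/(1 − a) = 1/(1 − 294937) = -1/294936. Expand this rational in ℤ_19: compute digits iteratively via d_i = x_i mod 19, x_{i+1} = (x_i − d_i)/19. The first 6 digits are (1, 0, 0, 5, 2, 0).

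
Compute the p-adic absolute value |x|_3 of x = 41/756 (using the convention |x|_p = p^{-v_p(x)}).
|41/756|_3 = 27

Step 1 — compute v_3(x) by factoring powers of 3 out of the numerator and denominator: v_3(41/756) = -3. Step 2 — apply |x|_p = p^{-v_p(x)} = 3^{3} = 27.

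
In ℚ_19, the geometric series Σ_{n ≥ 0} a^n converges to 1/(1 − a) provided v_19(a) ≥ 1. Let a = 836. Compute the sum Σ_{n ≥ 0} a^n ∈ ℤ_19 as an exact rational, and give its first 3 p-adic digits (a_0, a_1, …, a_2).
Σ a^n = 1/(1 − a) = -1/835;  first 3 digits = (1, 6, 0)

v_19(a) = 1 ≥ 1, so the series converges in ℤ_19 to 1/(1 − a) = 1/(1 − 836) = -1/835. Expand this rational in ℤ_19: compute digits iteratively via d_i = x_i mod 19, x_{i+1} = (x_i − d_i)/19. The first 3 digits are (1, 6, 0).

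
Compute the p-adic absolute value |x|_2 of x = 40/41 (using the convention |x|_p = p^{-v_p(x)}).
|40/41|_2 = 1/8

Step 1 — compute v_2(x) by factoring powers of 2 out of the numerator and denominator: v_2(40/41) = 3. Step 2 — apply |x|_p = p^{-v_p(x)} = 2^{-3} = 1/8.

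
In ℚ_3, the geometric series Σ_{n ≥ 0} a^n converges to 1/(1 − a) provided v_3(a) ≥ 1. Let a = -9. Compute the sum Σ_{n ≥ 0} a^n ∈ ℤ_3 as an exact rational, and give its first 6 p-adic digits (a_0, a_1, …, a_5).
Σ a^n = 1/(1 − a) = 1/10;  first 6 digits = (1, 0, 2, 2, 0, 0)

v_3(a) = 2 ≥ 1, so the series converges in ℤ_3 to 1/(1 − a) = 1/(1 − (-9)) = 1/10. Expand this rational in ℤ_3: compute digits iteratively via d_i = x_i mod 3, x_{i+1} = (x_i − d_i)/3. The first 6 digits are (1, 0, 2, 2, 0, 0).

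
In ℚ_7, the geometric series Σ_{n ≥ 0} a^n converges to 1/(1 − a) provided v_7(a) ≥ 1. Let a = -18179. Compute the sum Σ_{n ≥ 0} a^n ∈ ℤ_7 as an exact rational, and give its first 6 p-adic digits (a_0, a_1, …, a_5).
Σ a^n = 1/(1 − a) = 1/18180;  first 6 digits = (1, 0, 0, 3, 6, 5)

v_7(a) = 3 ≥ 1, so the series converges in ℤ_7 to 1/(1 − a) = 1/(1 − (-18179)) = 1/18180. Expand this rational in ℤ_7: compute digits iteratively via d_i = x_i mod 7, x_{i+1} = (x_i − d_i)/7. The first 6 digits are (1, 0, 0, 3, 6, 5).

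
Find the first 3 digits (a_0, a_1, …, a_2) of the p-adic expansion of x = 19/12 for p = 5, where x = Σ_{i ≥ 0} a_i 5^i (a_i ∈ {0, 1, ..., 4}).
(a_0, …, a_2) = (2, 2, 0)

v_5(19/12) = 0 (numerator and denominator both coprime to 5), so x ∈ ℤ_5^×. Compute digits iteratively via a_i = x_i mod 5, x_{i+1} = (x_i − a_i)/5, with x_0 = x:
  x_0 = 19/12;  a_0 = 2;  x_1 = (x_0 − 2)/5 = -1/12
  x_1 = -1/12;  a_1 = 2;  x_2 = (x_1 − 2)/5 = -5/12
  x_2 = -5/12;  a_2 = 0;  x_3 = (x_2 − 0)/5 = -1/12
Digits: (2, 2, 0).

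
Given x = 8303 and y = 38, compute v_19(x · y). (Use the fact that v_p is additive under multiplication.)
v_19(315514) = 3

v_p(x) = 2 (factor: 8303 = 19^2 · 23); v_p(y) = 1 (factor: 38 = 19^1 · 2). Additivity: v_p(xy) = v_p(x) + v_p(y) = 2 + 1 = 3. (Direct check: xy = 315514 = 19^3 · (46).)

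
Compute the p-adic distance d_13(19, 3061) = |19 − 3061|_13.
d_13(19, 3061) = 1/169

Step 1 — x − y = 19 − 3061 = -3042. Step 2 — v_13(-3042) = 2 (factor: -3042 = −(13^2 · 18); the sign does not affect v_p). Step 3 — |x − y|_13 = 13^{-2} = 1/169.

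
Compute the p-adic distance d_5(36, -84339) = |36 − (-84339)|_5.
d_5(36, -84339) = 1/3125

Step 1 — x − y = 36 − (-84339) = 84375. Step 2 — v_5(84375) = 5 (factor: 84375 = (5^5 · 27); the sign does not affect v_p). Step 3 — |x − y|_5 = 5^{-5} = 1/3125.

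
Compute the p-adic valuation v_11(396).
v_11(396) = 1

v_11(n) is the largest exponent k such that 11^k divides n. Factor out: 396 = 11^1 · 36. (Sign doesn't affect v_p.) So v_11(396) = 1.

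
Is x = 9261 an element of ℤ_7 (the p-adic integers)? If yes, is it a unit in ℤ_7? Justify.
x ∈ ℤ_7 but not a unit; v_7(x) = 3 > 0

ℤ_7 = {x ∈ ℚ_7 : v_7(x) ≥ 0} and ℤ_7^× = {x ∈ ℤ_7 : v_7(x) = 0}. Here v_7(9261) = v_7(num) − v_7(den) = 3; compare against these criteria.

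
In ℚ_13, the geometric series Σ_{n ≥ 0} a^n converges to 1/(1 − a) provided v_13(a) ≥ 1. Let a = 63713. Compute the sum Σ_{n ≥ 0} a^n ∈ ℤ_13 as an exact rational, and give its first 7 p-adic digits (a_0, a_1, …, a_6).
Σ a^n = 1/(1 − a) = -1/63712;  first 7 digits = (1, 0, 0, 3, 2, 0, 9)

v_13(a) = 3 ≥ 1, so the series converges in ℤ_13 to 1/(1 − a) = 1/(1 − 63713) = -1/63712. Expand this rational in ℤ_13: compute digits iteratively via d_i = x_i mod 13, x_{i+1} = (x_i − d_i)/13. The first 7 digits are (1, 0, 0, 3, 2, 0, 9).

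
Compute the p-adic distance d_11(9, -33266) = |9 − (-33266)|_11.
d_11(9, -33266) = 1/1331

Step 1 — x − y = 9 − (-33266) = 33275. Step 2 — v_11(33275) = 3 (factor: 33275 = (11^3 · 25); the sign does not affect v_p). Step 3 — |x − y|_11 = 11^{-3} = 1/1331.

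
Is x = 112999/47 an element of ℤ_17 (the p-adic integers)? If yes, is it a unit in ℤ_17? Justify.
x ∈ ℤ_17 but not a unit; v_17(x) = 3 > 0

ℤ_17 = {x ∈ ℚ_17 : v_17(x) ≥ 0} and ℤ_17^× = {x ∈ ℤ_17 : v_17(x) = 0}. Here v_17(112999/47) = v_17(num) − v_17(den) = 3; compare against these criteria.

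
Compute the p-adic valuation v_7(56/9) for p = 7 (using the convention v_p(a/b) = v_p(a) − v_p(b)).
v_7(56/9) = 1

Factor powers of 7 from the numerator and denominator of the reduced fraction: 56 = 7^1 · 8 and 9 = 7^0 · 9. Apply v_p(a/b) = v_p(a) − v_p(b): v_7(56/9) = 1 − 0 = 1.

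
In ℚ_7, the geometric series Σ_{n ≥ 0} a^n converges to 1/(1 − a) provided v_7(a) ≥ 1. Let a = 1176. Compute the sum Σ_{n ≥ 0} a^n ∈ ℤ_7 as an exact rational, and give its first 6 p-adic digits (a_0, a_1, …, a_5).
Σ a^n = 1/(1 − a) = -1/1175;  first 6 digits = (1, 0, 3, 3, 2, 5)

v_7(a) = 2 ≥ 1, so the series converges in ℤ_7 to 1/(1 − a) = 1/(1 − 1176) = -1/1175. Expand this rational in ℤ_7: compute digits iteratively via d_i = x_i mod 7, x_{i+1} = (x_i − d_i)/7. The first 6 digits are (1, 0, 3, 3, 2, 5).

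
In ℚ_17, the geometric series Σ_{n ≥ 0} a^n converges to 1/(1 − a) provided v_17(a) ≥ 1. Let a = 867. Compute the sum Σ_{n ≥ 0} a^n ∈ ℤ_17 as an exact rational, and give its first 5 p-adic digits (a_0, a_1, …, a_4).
Σ a^n = 1/(1 − a) = -1/866;  first 5 digits = (1, 0, 3, 0, 9)

v_17(a) = 2 ≥ 1, so the series converges in ℤ_17 to 1/(1 − a) = 1/(1 − 867) = -1/866. Expand this rational in ℤ_17: compute digits iteratively via d_i = x_i mod 17, x_{i+1} = (x_i − d_i)/17. The first 5 digits are (1, 0, 3, 0, 9).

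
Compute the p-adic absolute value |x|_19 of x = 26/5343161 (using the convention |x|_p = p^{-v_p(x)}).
|26/5343161|_19 = 130321

Step 1 — compute v_19(x) by factoring powers of 19 out of the numerator and denominator: v_19(26/5343161) = -4. Step 2 — apply |x|_p = p^{-v_p(x)} = 19^{4} = 130321.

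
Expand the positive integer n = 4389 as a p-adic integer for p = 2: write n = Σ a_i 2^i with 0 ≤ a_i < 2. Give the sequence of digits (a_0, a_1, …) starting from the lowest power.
(a_0, a_1, …) = (1, 0, 1, 0, 0, 1, 0, 0, 1, 0, 0, 0, 1)

Repeated division by 2 gives the digits low-to-high: 4389 = 1 + 1·2^2 + 1·2^5 + 1·2^8 + 1·2^12. Digit sequence: (1, 0, 1, 0, 0, 1, 0, 0, 1, 0, 0, 0, 1).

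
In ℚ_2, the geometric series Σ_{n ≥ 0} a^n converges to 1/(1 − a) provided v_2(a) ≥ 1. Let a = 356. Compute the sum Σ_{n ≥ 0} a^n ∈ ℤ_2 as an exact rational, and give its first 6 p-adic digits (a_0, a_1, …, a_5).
Σ a^n = 1/(1 − a) = -1/355;  first 6 digits = (1, 0, 1, 0, 1, 1)

v_2(a) = 2 ≥ 1, so the series converges in ℤ_2 to 1/(1 − a) = 1/(1 − 356) = -1/355. Expand this rational in ℤ_2: compute digits iteratively via d_i = x_i mod 2, x_{i+1} = (x_i − d_i)/2. The first 6 digits are (1, 0, 1, 0, 1, 1).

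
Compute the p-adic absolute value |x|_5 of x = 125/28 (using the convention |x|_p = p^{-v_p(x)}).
|125/28|_5 = 1/125

Step 1 — compute v_5(x) by factoring powers of 5 out of the numerator and denominator: v_5(125/28) = 3. Step 2 — apply |x|_p = p^{-v_p(x)} = 5^{-3} = 1/125.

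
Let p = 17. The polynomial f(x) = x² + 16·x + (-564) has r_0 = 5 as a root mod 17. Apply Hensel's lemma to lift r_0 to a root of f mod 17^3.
r_2 = 2946 (mod 4913)

Hensel: r_{i+1} = r_i − f(r_i)·(f′(r_i))^{-1} mod 17^{i+2}, f′(x) = 2x + 16. Iterate:
  r_0 = 5 (mod 17)
  r_1 = 56 (mod 289)
  r_2 = 2946 (mod 4913)
Final: r = 2946 satisfies f(r) ≡ 0 mod 17^3.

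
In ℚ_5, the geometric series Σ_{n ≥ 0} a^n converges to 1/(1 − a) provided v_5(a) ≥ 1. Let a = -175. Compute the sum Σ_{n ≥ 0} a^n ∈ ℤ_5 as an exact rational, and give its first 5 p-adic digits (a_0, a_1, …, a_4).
Σ a^n = 1/(1 − a) = 1/176;  first 5 digits = (1, 0, 3, 3, 3)

v_5(a) = 2 ≥ 1, so the series converges in ℤ_5 to 1/(1 − a) = 1/(1 − (-175)) = 1/176. Expand this rational in ℤ_5: compute digits iteratively via d_i = x_i mod 5, x_{i+1} = (x_i − d_i)/5. The first 5 digits are (1, 0, 3, 3, 3).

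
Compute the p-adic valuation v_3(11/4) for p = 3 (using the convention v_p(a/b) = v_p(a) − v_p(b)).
v_3(11/4) = 0

Factor powers of 3 from the numerator and denominator of the reduced fraction: 11 = 3^0 · 11 and 4 = 3^0 · 4. Apply v_p(a/b) = v_p(a) − v_p(b): v_3(11/4) = 0 − 0 = 0.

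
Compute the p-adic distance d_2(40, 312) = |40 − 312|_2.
d_2(40, 312) = 1/16

Step 1 — x − y = 40 − 312 = -272. Step 2 — v_2(-272) = 4 (factor: -272 = −(2^4 · 17); the sign does not affect v_p). Step 3 — |x − y|_2 = 2^{-4} = 1/16.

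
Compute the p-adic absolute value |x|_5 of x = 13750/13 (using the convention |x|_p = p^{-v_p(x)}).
|13750/13|_5 = 1/625

Step 1 — compute v_5(x) by factoring powers of 5 out of the numerator and denominator: v_5(13750/13) = 4. Step 2 — apply |x|_p = p^{-v_p(x)} = 5^{-4} = 1/625.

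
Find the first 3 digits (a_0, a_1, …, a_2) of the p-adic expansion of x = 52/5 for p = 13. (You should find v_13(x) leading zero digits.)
(a_0, …, a_2) = (0, 6, 10)

v_13(52/5) = 1, so a_0 = ... = a_0 = 0. Factor out: x = 13^1 · u with u = 4/5 a unit in ℤ_13. Expand u iteratively via a_{v+i} = u_i mod 13, u_{i+1} = (u_i − a_{v+i})/13:
  u_0 = 4/5;  a_1 = 6;  u_1 = (u_0 − 6)/13 = -2/5
  u_1 = -2/5;  a_2 = 10;  u_2 = (u_1 − 10)/13 = -4/5
Digits: (0, 6, 10).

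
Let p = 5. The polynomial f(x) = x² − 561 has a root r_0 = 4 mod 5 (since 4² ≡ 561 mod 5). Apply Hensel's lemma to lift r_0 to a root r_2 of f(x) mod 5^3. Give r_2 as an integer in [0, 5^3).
r_2 = 44 (mod 125)

Hensel's recurrence: r_{i+1} = r_i − f(r_i)·(f′(r_i))^{-1} mod 5^{i+2}, with f′(x) = 2x. Iterate:
  r_0 = 4 (mod 5)
  r_1 = 19 (mod 25)
  r_2 = 44 (mod 125)
Final: r_2 = 44, and one checks f(r_2) ≡ 0 mod 5^3.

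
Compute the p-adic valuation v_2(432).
v_2(432) = 4

v_2(n) is the largest exponent k such that 2^k divides n. Factor out: 432 = 2^4 · 27. (Sign doesn't affect v_p.) So v_2(432) = 4.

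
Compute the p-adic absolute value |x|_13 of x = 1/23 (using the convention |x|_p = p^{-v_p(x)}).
|1/23|_13 = 1

Step 1 — compute v_13(x) by factoring powers of 13 out of the numerator and denominator: v_13(1/23) = 0. Step 2 — apply |x|_p = p^{-v_p(x)} = 13^{0} = 1.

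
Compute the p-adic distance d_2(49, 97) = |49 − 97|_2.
d_2(49, 97) = 1/16

Step 1 — x − y = 49 − 97 = -48. Step 2 — v_2(-48) = 4 (factor: -48 = −(2^4 · 3); the sign does not affect v_p). Step 3 — |x − y|_2 = 2^{-4} = 1/16.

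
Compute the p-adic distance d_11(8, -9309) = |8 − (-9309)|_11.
d_11(8, -9309) = 1/1331

Step 1 — x − y = 8 − (-9309) = 9317. Step 2 — v_11(9317) = 3 (factor: 9317 = (11^3 · 7); the sign does not affect v_p). Step 3 — |x − y|_11 = 11^{-3} = 1/1331.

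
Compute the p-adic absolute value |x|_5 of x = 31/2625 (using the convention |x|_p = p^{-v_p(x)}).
|31/2625|_5 = 125

Step 1 — compute v_5(x) by factoring powers of 5 out of the numerator and denominator: v_5(31/2625) = -3. Step 2 — apply |x|_p = p^{-v_p(x)} = 5^{3} = 125.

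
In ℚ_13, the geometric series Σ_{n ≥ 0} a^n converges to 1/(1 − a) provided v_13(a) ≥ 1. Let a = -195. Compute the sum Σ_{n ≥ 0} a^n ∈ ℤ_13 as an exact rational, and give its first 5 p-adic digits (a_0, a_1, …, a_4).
Σ a^n = 1/(1 − a) = 1/196;  first 5 digits = (1, 11, 2, 9, 4)

v_13(a) = 1 ≥ 1, so the series converges in ℤ_13 to 1/(1 − a) = 1/(1 − (-195)) = 1/196. Expand this rational in ℤ_13: compute digits iteratively via d_i = x_i mod 13, x_{i+1} = (x_i − d_i)/13. The first 5 digits are (1, 11, 2, 9, 4).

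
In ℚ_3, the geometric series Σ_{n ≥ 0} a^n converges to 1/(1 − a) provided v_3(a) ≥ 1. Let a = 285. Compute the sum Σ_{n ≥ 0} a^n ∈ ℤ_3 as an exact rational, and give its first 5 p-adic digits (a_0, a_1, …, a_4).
Σ a^n = 1/(1 − a) = -1/284;  first 5 digits = (1, 2, 2, 2, 1)

v_3(a) = 1 ≥ 1, so the series converges in ℤ_3 to 1/(1 − a) = 1/(1 − 285) = -1/284. Expand this rational in ℤ_3: compute digits iteratively via d_i = x_i mod 3, x_{i+1} = (x_i − d_i)/3. The first 5 digits are (1, 2, 2, 2, 1).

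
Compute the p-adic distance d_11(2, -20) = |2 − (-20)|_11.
d_11(2, -20) = 1/11

Step 1 — x − y = 2 − (-20) = 22. Step 2 — v_11(22) = 1 (factor: 22 = (11^1 · 2); the sign does not affect v_p). Step 3 — |x − y|_11 = 11^{-1} = 1/11.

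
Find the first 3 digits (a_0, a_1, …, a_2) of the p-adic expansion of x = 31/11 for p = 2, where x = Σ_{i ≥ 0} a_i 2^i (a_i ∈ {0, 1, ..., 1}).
(a_0, …, a_2) = (1, 0, 1)

v_2(31/11) = 0 (numerator and denominator both coprime to 2), so x ∈ ℤ_2^×. Compute digits iteratively via a_i = x_i mod 2, x_{i+1} = (x_i − a_i)/2, with x_0 = x:
  x_0 = 31/11;  a_0 = 1;  x_1 = (x_0 − 1)/2 = 10/11
  x_1 = 10/11;  a_1 = 0;  x_2 = (x_1 − 0)/2 = 5/11
  x_2 = 5/11;  a_2 = 1;  x_3 = (x_2 − 1)/2 = -3/11
Digits: (1, 0, 1).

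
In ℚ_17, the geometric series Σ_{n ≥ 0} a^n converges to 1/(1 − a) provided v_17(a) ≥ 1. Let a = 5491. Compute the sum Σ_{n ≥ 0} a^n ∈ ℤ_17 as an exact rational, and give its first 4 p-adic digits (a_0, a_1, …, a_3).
Σ a^n = 1/(1 − a) = -1/5490;  first 4 digits = (1, 0, 2, 1)

v_17(a) = 2 ≥ 1, so the series converges in ℤ_17 to 1/(1 − a) = 1/(1 − 5491) = -1/5490. Expand this rational in ℤ_17: compute digits iteratively via d_i = x_i mod 17, x_{i+1} = (x_i − d_i)/17. The first 4 digits are (1, 0, 2, 1).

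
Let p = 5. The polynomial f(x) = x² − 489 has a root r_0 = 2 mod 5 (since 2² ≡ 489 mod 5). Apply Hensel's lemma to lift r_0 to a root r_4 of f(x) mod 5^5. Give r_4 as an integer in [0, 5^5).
r_4 = 317 (mod 3125)

Hensel's recurrence: r_{i+1} = r_i − f(r_i)·(f′(r_i))^{-1} mod 5^{i+2}, with f′(x) = 2x. Iterate:
  r_0 = 2 (mod 5)
  r_1 = 17 (mod 25)
  r_2 = 67 (mod 125)
  r_3 = 317 (mod 625)
  r_4 = 317 (mod 3125)
Final: r_4 = 317, and one checks f(r_4) ≡ 0 mod 5^5.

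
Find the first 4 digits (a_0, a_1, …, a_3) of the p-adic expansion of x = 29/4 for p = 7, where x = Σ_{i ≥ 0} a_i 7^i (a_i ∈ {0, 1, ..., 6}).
(a_0, …, a_3) = (2, 6, 1, 5)

v_7(29/4) = 0 (numerator and denominator both coprime to 7), so x ∈ ℤ_7^×. Compute digits iteratively via a_i = x_i mod 7, x_{i+1} = (x_i − a_i)/7, with x_0 = x:
  x_0 = 29/4;  a_0 = 2;  x_1 = (x_0 − 2)/7 = 3/4
  x_1 = 3/4;  a_1 = 6;  x_2 = (x_1 − 6)/7 = -3/4
  x_2 = -3/4;  a_2 = 1;  x_3 = (x_2 − 1)/7 = -1/4
  x_3 = -1/4;  a_3 = 5;  x_4 = (x_3 − 5)/7 = -3/4
Digits: (2, 6, 1, 5).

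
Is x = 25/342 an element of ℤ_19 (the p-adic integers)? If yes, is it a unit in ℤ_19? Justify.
x ∉ ℤ_19 (v_19(x) = -1 < 0)

ℤ_19 = {x ∈ ℚ_19 : v_19(x) ≥ 0} and ℤ_19^× = {x ∈ ℤ_19 : v_19(x) = 0}. Here v_19(25/342) = v_19(num) − v_19(den) = -1; compare against these criteria.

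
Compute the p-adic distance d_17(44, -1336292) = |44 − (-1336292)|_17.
d_17(44, -1336292) = 1/83521

Step 1 — x − y = 44 − (-1336292) = 1336336. Step 2 — v_17(1336336) = 4 (factor: 1336336 = (17^4 · 16); the sign does not affect v_p). Step 3 — |x − y|_17 = 17^{-4} = 1/83521.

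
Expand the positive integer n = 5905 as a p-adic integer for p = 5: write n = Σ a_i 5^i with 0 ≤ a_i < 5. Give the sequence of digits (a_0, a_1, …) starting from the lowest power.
(a_0, a_1, …) = (0, 1, 1, 2, 4, 1)

Repeated division by 5 gives the digits low-to-high: 5905 = 1·5^1 + 1·5^2 + 2·5^3 + 4·5^4 + 1·5^5. Digit sequence: (0, 1, 1, 2, 4, 1).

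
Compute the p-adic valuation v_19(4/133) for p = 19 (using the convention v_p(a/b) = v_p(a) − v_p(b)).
v_19(4/133) = -1

Factor powers of 19 from the numerator and denominator of the reduced fraction: 4 = 19^0 · 4 and 133 = 19^1 · 7. Apply v_p(a/b) = v_p(a) − v_p(b): v_19(4/133) = 0 − 1 = -1.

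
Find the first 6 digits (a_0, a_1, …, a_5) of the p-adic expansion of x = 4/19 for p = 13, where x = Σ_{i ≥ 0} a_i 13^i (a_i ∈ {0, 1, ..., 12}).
(a_0, …, a_5) = (5, 1, 4, 12, 10, 6)

v_13(4/19) = 0 (numerator and denominator both coprime to 13), so x ∈ ℤ_13^×. Compute digits iteratively via a_i = x_i mod 13, x_{i+1} = (x_i − a_i)/13, with x_0 = x:
  x_0 = 4/19;  a_0 = 5;  x_1 = (x_0 − 5)/13 = -7/19
  x_1 = -7/19;  a_1 = 1;  x_2 = (x_1 − 1)/13 = -2/19
  x_2 = -2/19;  a_2 = 4;  x_3 = (x_2 − 4)/13 = -6/19
  x_3 = -6/19;  a_3 = 12;  x_4 = (x_3 − 12)/13 = -18/19
  x_4 = -18/19;  a_4 = 10;  x_5 = (x_4 − 10)/13 = -16/19
  x_5 = -16/19;  a_5 = 6;  x_6 = (x_5 − 6)/13 = -10/19
Digits: (5, 1, 4, 12, 10, 6).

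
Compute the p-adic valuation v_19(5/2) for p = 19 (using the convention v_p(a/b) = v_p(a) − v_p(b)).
v_19(5/2) = 0

Factor powers of 19 from the numerator and denominator of the reduced fraction: 5 = 19^0 · 5 and 2 = 19^0 · 2. Apply v_p(a/b) = v_p(a) − v_p(b): v_19(5/2) = 0 − 0 = 0.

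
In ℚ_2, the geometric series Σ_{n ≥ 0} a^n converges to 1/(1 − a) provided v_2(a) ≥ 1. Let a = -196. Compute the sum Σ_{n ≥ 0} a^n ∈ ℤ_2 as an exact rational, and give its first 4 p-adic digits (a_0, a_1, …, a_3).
Σ a^n = 1/(1 − a) = 1/197;  first 4 digits = (1, 0, 1, 1)

v_2(a) = 2 ≥ 1, so the series converges in ℤ_2 to 1/(1 − a) = 1/(1 − (-196)) = 1/197. Expand this rational in ℤ_2: compute digits iteratively via d_i = x_i mod 2, x_{i+1} = (x_i − d_i)/2. The first 4 digits are (1, 0, 1, 1).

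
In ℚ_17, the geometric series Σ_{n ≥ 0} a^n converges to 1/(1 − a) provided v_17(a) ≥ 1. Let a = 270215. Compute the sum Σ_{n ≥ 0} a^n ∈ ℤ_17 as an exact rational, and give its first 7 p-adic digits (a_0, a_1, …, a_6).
Σ a^n = 1/(1 − a) = -1/270214;  first 7 digits = (1, 0, 0, 4, 3, 0, 16)

v_17(a) = 3 ≥ 1, so the series converges in ℤ_17 to 1/(1 − a) = 1/(1 − 270215) = -1/270214. Expand this rational in ℤ_17: compute digits iteratively via d_i = x_i mod 17, x_{i+1} = (x_i − d_i)/17. The first 7 digits are (1, 0, 0, 4, 3, 0, 16).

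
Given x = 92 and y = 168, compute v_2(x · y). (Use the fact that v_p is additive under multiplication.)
v_2(15456) = 5

v_p(x) = 2 (factor: 92 = 2^2 · 23); v_p(y) = 3 (factor: 168 = 2^3 · 21). Additivity: v_p(xy) = v_p(x) + v_p(y) = 2 + 3 = 5. (Direct check: xy = 15456 = 2^5 · (483).)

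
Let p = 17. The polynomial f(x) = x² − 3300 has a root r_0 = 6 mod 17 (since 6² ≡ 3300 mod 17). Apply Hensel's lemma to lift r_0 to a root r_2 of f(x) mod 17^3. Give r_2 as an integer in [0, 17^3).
r_2 = 2301 (mod 4913)

Hensel's recurrence: r_{i+1} = r_i − f(r_i)·(f′(r_i))^{-1} mod 17^{i+2}, with f′(x) = 2x. Iterate:
  r_0 = 6 (mod 17)
  r_1 = 278 (mod 289)
  r_2 = 2301 (mod 4913)
Final: r_2 = 2301, and one checks f(r_2) ≡ 0 mod 17^3.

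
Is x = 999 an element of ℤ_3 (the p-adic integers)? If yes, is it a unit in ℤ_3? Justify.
x ∈ ℤ_3 but not a unit; v_3(x) = 3 > 0

ℤ_3 = {x ∈ ℚ_3 : v_3(x) ≥ 0} and ℤ_3^× = {x ∈ ℤ_3 : v_3(x) = 0}. Here v_3(999) = v_3(num) − v_3(den) = 3; compare against these criteria.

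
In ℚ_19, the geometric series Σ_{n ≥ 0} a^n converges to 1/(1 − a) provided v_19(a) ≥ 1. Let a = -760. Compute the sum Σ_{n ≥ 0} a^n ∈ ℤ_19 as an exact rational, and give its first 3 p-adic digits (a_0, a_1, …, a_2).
Σ a^n = 1/(1 − a) = 1/761;  first 3 digits = (1, 17, 1)

v_19(a) = 1 ≥ 1, so the series converges in ℤ_19 to 1/(1 − a) = 1/(1 − (-760)) = 1/761. Expand this rational in ℤ_19: compute digits iteratively via d_i = x_i mod 19, x_{i+1} = (x_i − d_i)/19. The first 3 digits are (1, 17, 1).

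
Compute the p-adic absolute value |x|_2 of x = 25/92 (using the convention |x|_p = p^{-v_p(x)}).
|25/92|_2 = 4

Step 1 — compute v_2(x) by factoring powers of 2 out of the numerator and denominator: v_2(25/92) = -2. Step 2 — apply |x|_p = p^{-v_p(x)} = 2^{2} = 4.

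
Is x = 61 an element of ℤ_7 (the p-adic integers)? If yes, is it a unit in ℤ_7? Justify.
x ∈ ℤ_7^× (unit); v_7(x) = 0

ℤ_7 = {x ∈ ℚ_7 : v_7(x) ≥ 0} and ℤ_7^× = {x ∈ ℤ_7 : v_7(x) = 0}. Here v_7(61) = v_7(num) − v_7(den) = 0; compare against these criteria.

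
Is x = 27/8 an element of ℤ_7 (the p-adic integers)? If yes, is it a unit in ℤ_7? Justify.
x ∈ ℤ_7^× (unit); v_7(x) = 0

ℤ_7 = {x ∈ ℚ_7 : v_7(x) ≥ 0} and ℤ_7^× = {x ∈ ℤ_7 : v_7(x) = 0}. Here v_7(27/8) = v_7(num) − v_7(den) = 0; compare against these criteria.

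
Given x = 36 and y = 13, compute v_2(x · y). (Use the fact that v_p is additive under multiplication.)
v_2(468) = 2

v_p(x) = 2 (factor: 36 = 2^2 · 9); v_p(y) = 0 (factor: 13 = 2^0 · 13). Additivity: v_p(xy) = v_p(x) + v_p(y) = 2 + 0 = 2. (Direct check: xy = 468 = 2^2 · (117).)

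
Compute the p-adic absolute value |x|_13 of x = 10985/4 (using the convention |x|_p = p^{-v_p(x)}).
|10985/4|_13 = 1/2197

Step 1 — compute v_13(x) by factoring powers of 13 out of the numerator and denominator: v_13(10985/4) = 3. Step 2 — apply |x|_p = p^{-v_p(x)} = 13^{-3} = 1/2197.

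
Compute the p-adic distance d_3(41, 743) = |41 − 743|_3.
d_3(41, 743) = 1/27

Step 1 — x − y = 41 − 743 = -702. Step 2 — v_3(-702) = 3 (factor: -702 = −(3^3 · 26); the sign does not affect v_p). Step 3 — |x − y|_3 = 3^{-3} = 1/27.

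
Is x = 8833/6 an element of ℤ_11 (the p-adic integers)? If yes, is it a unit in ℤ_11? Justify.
x ∈ ℤ_11 but not a unit; v_11(x) = 2 > 0

ℤ_11 = {x ∈ ℚ_11 : v_11(x) ≥ 0} and ℤ_11^× = {x ∈ ℤ_11 : v_11(x) = 0}. Here v_11(8833/6) = v_11(num) − v_11(den) = 2; compare against these criteria.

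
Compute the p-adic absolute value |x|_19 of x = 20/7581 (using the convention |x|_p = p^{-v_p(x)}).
|20/7581|_19 = 361

Step 1 — compute v_19(x) by factoring powers of 19 out of the numerator and denominator: v_19(20/7581) = -2. Step 2 — apply |x|_p = p^{-v_p(x)} = 19^{2} = 361.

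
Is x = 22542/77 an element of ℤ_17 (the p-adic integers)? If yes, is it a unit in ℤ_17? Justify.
x ∈ ℤ_17 but not a unit; v_17(x) = 2 > 0

ℤ_17 = {x ∈ ℚ_17 : v_17(x) ≥ 0} and ℤ_17^× = {x ∈ ℤ_17 : v_17(x) = 0}. Here v_17(22542/77) = v_17(num) − v_17(den) = 2; compare against these criteria.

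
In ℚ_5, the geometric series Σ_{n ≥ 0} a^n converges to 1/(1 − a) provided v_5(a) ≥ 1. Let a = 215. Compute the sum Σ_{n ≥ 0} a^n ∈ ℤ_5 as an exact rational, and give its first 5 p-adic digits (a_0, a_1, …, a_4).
Σ a^n = 1/(1 − a) = -1/214;  first 5 digits = (1, 3, 2, 3, 1)

v_5(a) = 1 ≥ 1, so the series converges in ℤ_5 to 1/(1 − a) = 1/(1 − 215) = -1/214. Expand this rational in ℤ_5: compute digits iteratively via d_i = x_i mod 5, x_{i+1} = (x_i − d_i)/5. The first 5 digits are (1, 3, 2, 3, 1).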